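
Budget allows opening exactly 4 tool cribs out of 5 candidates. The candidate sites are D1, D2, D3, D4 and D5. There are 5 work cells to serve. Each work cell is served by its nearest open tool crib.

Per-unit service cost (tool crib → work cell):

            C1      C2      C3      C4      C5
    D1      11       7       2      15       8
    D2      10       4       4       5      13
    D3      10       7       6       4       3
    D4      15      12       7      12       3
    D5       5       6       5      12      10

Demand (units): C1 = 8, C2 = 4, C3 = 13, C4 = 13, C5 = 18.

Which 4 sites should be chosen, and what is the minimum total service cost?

With exactly 4 open, each work cell uses its cheapest among the chosen.
{D1, D2, D3, D5}: C1→D5 5·8=40, C2→D2 4·4=16, C3→D1 2·13=26, C4→D3 4·13=52, C5→D3 3·18=54. Service cost 188.
{D1, D3, D4, D5}: service cost 196
{D1, D2, D4, D5}: service cost 201
Among all 5 size-4 choices, {D1, D2, D3, D5} is lowest.

Choose D1, D2, D3 and D5; total service cost 188.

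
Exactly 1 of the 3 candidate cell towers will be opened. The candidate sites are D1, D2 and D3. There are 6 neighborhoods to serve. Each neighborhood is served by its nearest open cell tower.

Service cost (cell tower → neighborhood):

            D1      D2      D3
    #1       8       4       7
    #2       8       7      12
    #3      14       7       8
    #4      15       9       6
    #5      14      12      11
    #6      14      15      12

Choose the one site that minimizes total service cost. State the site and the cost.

With exactly 1 open, each neighborhood uses its cheapest among the chosen.
{D2}: #1→D2 4, #2→D2 7, #3→D2 7, #4→D2 9, #5→D2 12, #6→D2 15. Service cost 54.
{D3}: service cost 56
{D1}: service cost 73
Among all 3 size-1 choices, {D2} is lowest.

Choose D2 only; total service cost 54.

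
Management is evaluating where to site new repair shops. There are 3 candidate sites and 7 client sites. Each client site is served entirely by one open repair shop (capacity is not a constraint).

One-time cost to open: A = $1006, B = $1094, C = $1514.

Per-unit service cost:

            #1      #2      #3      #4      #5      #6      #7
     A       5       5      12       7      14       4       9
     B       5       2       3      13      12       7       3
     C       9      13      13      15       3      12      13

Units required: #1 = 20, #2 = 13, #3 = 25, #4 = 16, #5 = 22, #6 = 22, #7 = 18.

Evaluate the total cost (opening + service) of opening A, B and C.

Total cost: 4135

Each client site is assigned to its cheapest site among the open ones.
{A, B, C}: #1→A 5·20=100, #2→B 2·13=26, #3→B 3·25=75, #4→A 7·16=112, #5→C 3·22=66, #6→A 4·22=88, #7→B 3·18=54. Service 521; fixed 3614; total 4135.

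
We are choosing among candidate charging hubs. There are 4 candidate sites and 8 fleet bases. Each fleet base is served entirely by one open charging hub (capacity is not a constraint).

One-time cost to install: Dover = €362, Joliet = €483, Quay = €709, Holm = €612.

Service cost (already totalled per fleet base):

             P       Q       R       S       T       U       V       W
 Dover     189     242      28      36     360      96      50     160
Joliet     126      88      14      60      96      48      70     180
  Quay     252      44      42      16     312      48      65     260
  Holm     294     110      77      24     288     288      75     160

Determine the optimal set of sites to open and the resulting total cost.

Open Joliet only; minimum total cost 1165.

For any fixed open set, each fleet base goes to its cheapest open site; total = fixed + service.
{Joliet}: P→Joliet 126, Q→Joliet 88, R→Joliet 14, S→Joliet 60, T→Joliet 96, U→Joliet 48, V→Joliet 70, W→Joliet 180. Service 682; fixed 483; total 1165.
{Dover, Joliet}: service 618 + fixed 845 = 1463
{Dover}: P→Dover 189, Q→Dover 242, R→Dover 28, S→Dover 36, T→Dover 360, U→Dover 96, V→Dover 50, W→Dover 160. Service 1161; fixed 362; total 1523.
{Dover, Joliet, Quay, Holm}: service 554 + fixed 2166 = 2720
(All 15 nonempty subsets were checked; Joliet only is lowest.)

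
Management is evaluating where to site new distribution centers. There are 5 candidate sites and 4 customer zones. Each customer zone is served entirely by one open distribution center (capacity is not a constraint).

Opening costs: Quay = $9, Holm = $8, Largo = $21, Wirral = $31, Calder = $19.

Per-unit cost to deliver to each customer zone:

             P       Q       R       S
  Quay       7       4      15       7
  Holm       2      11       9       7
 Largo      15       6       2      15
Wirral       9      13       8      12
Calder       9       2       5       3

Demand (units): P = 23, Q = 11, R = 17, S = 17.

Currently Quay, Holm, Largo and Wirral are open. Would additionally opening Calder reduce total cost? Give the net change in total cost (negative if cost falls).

Yes — net change −71 (cost falls by 71).

Current service cost with {Quay, Holm, Largo, Wirral}: 243.
Adding Calder: each customer zone re-picks its cheapest; new service cost 153, saving 90.
Extra fixed cost: 19. Net change = 19 − 90 = -71.
(Totals: 312 → 241.)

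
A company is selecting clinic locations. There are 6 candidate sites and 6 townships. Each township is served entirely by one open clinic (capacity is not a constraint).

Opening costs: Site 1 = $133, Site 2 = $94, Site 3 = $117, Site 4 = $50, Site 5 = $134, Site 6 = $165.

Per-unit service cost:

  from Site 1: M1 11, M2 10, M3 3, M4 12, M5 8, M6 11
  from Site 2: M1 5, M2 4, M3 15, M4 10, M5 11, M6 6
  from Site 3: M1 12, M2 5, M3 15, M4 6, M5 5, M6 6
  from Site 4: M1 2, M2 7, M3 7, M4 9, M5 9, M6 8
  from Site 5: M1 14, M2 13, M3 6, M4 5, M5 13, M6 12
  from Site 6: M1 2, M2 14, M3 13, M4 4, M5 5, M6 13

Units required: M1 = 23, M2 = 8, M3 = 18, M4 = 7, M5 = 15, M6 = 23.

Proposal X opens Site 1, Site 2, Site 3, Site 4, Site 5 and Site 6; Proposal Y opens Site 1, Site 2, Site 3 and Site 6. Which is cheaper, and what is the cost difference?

Proposal Y is cheaper by 184.

Proposal X: {Site 1, Site 2, Site 3, Site 4, Site 5, Site 6}: M1→Site 4 2·23=46, M2→Site 2 4·8=32, M3→Site 1 3·18=54, M4→Site 6 4·7=28, M5→Site 3 5·15=75, M6→Site 2 6·23=138. Service 373; fixed 693; total 1066.
Proposal Y: {Site 1, Site 2, Site 3, Site 6}: M1→Site 6 2·23=46, M2→Site 2 4·8=32, M3→Site 1 3·18=54, M4→Site 6 4·7=28, M5→Site 3 5·15=75, M6→Site 2 6·23=138. Service 373; fixed 509; total 882.
Difference: |1066 − 882| = 184.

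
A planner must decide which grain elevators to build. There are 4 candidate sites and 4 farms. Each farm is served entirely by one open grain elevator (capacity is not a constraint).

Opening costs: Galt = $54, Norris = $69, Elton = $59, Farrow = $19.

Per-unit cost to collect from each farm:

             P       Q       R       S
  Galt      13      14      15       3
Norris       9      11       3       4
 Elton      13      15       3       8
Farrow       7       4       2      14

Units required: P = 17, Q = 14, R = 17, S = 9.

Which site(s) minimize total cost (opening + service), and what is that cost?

Open Galt and Farrow; minimum total cost 309.

For any fixed open set, each farm goes to its cheapest open site; total = fixed + service.
{Galt, Farrow}: P→Farrow 7·17=119, Q→Farrow 4·14=56, R→Farrow 2·17=34, S→Galt 3·9=27. Service 236; fixed 73; total 309.
{Norris, Farrow}: service 245 + fixed 88 = 333
{Farrow}: service 335 + fixed 19 = 354
{Galt, Norris, Elton, Farrow}: P→Farrow 7·17=119, Q→Farrow 4·14=56, R→Farrow 2·17=34, S→Galt 3·9=27. Service 236; fixed 201; total 437.
No other subset beats 309.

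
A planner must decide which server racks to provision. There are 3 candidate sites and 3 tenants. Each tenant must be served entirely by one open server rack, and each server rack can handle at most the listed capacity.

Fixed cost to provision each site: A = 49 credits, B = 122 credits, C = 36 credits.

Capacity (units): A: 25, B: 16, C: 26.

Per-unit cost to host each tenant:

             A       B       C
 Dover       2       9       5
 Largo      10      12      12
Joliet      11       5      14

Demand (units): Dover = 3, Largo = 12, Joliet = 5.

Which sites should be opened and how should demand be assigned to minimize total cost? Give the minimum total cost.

Open {A}: Dover→A 2·3=6, Largo→A 10·12=120, Joliet→A 11·5=55.
Loads: A carries 20/25. Service 181; fixed 49; total 230.
Next best feasible plan costs 265.

Minimum total cost: 230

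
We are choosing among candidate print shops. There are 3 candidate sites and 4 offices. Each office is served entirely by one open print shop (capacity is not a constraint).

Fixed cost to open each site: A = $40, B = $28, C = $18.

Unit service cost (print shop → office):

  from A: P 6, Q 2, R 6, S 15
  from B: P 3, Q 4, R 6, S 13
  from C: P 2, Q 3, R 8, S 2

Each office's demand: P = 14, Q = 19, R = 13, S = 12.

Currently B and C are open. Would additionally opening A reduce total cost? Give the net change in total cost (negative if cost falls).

No — net change +21 (cost rises by 21).

Current service cost with {B, C}: 187.
Adding A: each office re-picks its cheapest; new service cost 168, saving 19.
Extra fixed cost: 40. Net change = 40 − 19 = 21.
(Totals: 233 → 254.)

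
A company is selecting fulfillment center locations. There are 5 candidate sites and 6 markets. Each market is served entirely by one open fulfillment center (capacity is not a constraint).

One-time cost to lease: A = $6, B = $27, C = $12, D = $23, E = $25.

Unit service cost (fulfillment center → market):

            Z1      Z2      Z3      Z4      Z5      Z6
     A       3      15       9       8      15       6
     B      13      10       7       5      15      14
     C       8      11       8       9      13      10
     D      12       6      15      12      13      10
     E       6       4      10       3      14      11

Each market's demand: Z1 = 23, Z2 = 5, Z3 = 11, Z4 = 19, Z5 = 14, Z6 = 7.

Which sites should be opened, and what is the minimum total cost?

For any fixed open set, each market goes to its cheapest open site; total = fixed + service.
{A, C, E}: Z1→A 3·23=69, Z2→E 4·5=20, Z3→C 8·11=88, Z4→E 3·19=57, Z5→C 13·14=182, Z6→A 6·7=42. Service 458; fixed 43; total 501.
{A, E}: Z1→A 3·23=69, Z2→E 4·5=20, Z3→A 9·11=99, Z4→E 3·19=57, Z5→E 14·14=196, Z6→A 6·7=42. Service 483; fixed 31; total 514.
{A, B, C, E}: service 447 + fixed 70 = 517
{A, B, C, D, E}: Z1→A 3·23=69, Z2→E 4·5=20, Z3→B 7·11=77, Z4→E 3·19=57, Z5→C 13·14=182, Z6→A 6·7=42. Service 447; fixed 93; total 540.
No other subset beats 501.

Open A, C and E; minimum total cost 501.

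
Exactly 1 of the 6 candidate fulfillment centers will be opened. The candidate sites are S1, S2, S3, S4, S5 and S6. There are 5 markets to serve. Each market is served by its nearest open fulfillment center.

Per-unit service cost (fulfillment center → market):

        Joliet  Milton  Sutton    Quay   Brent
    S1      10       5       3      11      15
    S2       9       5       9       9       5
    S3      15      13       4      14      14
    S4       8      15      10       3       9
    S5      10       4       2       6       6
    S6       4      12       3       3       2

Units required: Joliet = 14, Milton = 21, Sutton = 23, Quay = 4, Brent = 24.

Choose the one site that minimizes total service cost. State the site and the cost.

With exactly 1 open, each market uses its cheapest among the chosen.
{S6}: Joliet→S6 4·14=56, Milton→S6 12·21=252, Sutton→S6 3·23=69, Quay→S6 3·4=12, Brent→S6 2·24=48. Service cost 437.
{S5}: service cost 438
{S2}: service cost 594
Among all 6 size-1 choices, {S6} is lowest.

Choose S6 only; total service cost 437.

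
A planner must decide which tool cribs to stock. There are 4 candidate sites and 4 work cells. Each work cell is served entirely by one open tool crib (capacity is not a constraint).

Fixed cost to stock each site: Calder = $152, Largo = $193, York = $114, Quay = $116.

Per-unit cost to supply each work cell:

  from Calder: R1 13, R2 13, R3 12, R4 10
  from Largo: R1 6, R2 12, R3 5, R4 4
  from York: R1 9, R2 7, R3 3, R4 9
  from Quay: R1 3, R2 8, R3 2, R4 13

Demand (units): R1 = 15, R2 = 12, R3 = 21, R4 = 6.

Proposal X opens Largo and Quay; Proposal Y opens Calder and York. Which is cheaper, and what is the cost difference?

Proposal X: {Largo, Quay}: R1→Quay 3·15=45, R2→Quay 8·12=96, R3→Quay 2·21=42, R4→Largo 4·6=24. Service 207; fixed 309; total 516.
Proposal Y: {Calder, York}: R1→York 9·15=135, R2→York 7·12=84, R3→York 3·21=63, R4→York 9·6=54. Service 336; fixed 266; total 602.
Difference: |516 − 602| = 86.

Proposal X is cheaper by 86.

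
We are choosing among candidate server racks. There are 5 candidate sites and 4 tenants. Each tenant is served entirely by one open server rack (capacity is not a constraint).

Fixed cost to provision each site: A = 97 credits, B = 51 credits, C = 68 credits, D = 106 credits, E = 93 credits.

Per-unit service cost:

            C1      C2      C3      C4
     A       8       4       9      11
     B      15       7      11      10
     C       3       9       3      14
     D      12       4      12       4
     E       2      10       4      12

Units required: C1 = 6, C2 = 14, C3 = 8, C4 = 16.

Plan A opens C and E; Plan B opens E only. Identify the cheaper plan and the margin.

Plan B is cheaper by 46.

Plan A: {C, E}: C1→E 2·6=12, C2→C 9·14=126, C3→C 3·8=24, C4→E 12·16=192. Service 354; fixed 161; total 515.
Plan B: {E}: C1→E 2·6=12, C2→E 10·14=140, C3→E 4·8=32, C4→E 12·16=192. Service 376; fixed 93; total 469.
Difference: |515 − 469| = 46.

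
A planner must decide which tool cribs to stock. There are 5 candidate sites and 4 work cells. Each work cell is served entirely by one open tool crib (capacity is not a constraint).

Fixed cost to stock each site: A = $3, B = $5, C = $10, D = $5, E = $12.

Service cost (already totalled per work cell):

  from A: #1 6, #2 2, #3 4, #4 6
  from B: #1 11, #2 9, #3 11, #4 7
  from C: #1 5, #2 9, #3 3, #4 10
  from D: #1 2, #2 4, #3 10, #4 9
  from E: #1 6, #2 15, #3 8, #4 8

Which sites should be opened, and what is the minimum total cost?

Open A only; minimum total cost 21.

For any fixed open set, each work cell goes to its cheapest open site; total = fixed + service.
{A}: #1→A 6, #2→A 2, #3→A 4, #4→A 6. Service 18; fixed 3; total 21.
{A, D}: service 14 + fixed 8 = 22
{A, B}: #1→A 6, #2→A 2, #3→A 4, #4→A 6. Service 18; fixed 8; total 26.
{A, B, C, D, E}: service 13 + fixed 35 = 48
No other subset beats 21.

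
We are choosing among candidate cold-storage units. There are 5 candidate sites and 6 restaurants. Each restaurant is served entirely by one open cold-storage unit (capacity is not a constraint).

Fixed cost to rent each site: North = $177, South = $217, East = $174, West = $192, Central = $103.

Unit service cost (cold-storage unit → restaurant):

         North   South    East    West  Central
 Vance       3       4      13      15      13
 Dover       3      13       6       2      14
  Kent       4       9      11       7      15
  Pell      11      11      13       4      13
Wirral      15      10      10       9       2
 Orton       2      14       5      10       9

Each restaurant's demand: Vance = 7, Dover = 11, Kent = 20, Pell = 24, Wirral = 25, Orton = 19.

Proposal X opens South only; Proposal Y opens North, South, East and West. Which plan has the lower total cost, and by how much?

Proposal X: {South}: Vance→South 4·7=28, Dover→South 13·11=143, Kent→South 9·20=180, Pell→South 11·24=264, Wirral→South 10·25=250, Orton→South 14·19=266. Service 1131; fixed 217; total 1348.
Proposal Y: {North, South, East, West}: Vance→North 3·7=21, Dover→West 2·11=22, Kent→North 4·20=80, Pell→West 4·24=96, Wirral→West 9·25=225, Orton→North 2·19=38. Service 482; fixed 760; total 1242.
Difference: |1348 − 1242| = 106.

Proposal Y is cheaper by 106.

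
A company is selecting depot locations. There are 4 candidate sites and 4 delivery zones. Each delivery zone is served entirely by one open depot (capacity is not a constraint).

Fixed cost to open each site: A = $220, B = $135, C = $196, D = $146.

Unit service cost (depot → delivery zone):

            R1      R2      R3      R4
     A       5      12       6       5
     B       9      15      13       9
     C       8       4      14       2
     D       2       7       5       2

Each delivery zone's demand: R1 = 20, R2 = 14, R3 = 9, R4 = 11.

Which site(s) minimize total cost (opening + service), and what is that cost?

For any fixed open set, each delivery zone goes to its cheapest open site; total = fixed + service.
{D}: R1→D 2·20=40, R2→D 7·14=98, R3→D 5·9=45, R4→D 2·11=22. Service 205; fixed 146; total 351.
{B, D}: R1→D 2·20=40, R2→D 7·14=98, R3→D 5·9=45, R4→D 2·11=22. Service 205; fixed 281; total 486.
{C, D}: service 163 + fixed 342 = 505
{A, B, C, D}: service 163 + fixed 697 = 860
No other subset beats 351.

Open D only; minimum total cost 351.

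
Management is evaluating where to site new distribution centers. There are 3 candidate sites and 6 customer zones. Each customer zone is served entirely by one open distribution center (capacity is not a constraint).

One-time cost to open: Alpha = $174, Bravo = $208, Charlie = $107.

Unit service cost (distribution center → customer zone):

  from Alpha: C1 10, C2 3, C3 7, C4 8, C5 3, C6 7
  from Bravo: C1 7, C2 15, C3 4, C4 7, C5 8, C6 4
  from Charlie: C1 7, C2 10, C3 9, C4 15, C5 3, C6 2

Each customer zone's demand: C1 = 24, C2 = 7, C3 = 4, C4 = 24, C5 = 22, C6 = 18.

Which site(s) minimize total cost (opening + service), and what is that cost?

For any fixed open set, each customer zone goes to its cheapest open site; total = fixed + service.
{Alpha, Charlie}: C1→Charlie 7·24=168, C2→Alpha 3·7=21, C3→Alpha 7·4=28, C4→Alpha 8·24=192, C5→Alpha 3·22=66, C6→Charlie 2·18=36. Service 511; fixed 281; total 792.
{Bravo, Charlie}: service 524 + fixed 315 = 839
{Charlie}: C1→Charlie 7·24=168, C2→Charlie 10·7=70, C3→Charlie 9·4=36, C4→Charlie 15·24=360, C5→Charlie 3·22=66, C6→Charlie 2·18=36. Service 736; fixed 107; total 843.
{Alpha, Bravo, Charlie}: service 475 + fixed 489 = 964
No other subset beats 792.

Open Alpha and Charlie; minimum total cost 792.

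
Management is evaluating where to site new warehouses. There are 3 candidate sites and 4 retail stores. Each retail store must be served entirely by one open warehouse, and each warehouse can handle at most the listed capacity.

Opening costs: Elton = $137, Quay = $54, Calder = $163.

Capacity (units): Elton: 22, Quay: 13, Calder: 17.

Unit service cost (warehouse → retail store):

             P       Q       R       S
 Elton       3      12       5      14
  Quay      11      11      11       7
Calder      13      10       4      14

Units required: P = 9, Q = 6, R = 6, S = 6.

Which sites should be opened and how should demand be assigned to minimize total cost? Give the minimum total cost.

Minimum total cost: 356

Open {Elton, Quay}: P→Elton 3·9=27, Q→Quay 11·6=66, R→Elton 5·6=30, S→Quay 7·6=42.
Loads: Elton carries 15/22, Quay carries 12/13. Service 165; fixed 191; total 356.
Next best feasible plan costs 362.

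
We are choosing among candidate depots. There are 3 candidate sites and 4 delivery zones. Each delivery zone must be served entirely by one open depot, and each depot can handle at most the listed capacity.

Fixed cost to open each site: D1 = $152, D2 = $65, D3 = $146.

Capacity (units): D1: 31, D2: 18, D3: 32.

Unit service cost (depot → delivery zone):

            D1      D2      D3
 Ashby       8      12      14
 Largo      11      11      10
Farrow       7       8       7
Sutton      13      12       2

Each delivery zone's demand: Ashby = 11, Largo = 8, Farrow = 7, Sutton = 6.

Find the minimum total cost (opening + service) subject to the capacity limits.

Open {D3}: Ashby→D3 14·11=154, Largo→D3 10·8=80, Farrow→D3 7·7=49, Sutton→D3 2·6=12.
Loads: D3 carries 32/32. Service 295; fixed 146; total 441.
Next best feasible plan costs 484.

Minimum total cost: 441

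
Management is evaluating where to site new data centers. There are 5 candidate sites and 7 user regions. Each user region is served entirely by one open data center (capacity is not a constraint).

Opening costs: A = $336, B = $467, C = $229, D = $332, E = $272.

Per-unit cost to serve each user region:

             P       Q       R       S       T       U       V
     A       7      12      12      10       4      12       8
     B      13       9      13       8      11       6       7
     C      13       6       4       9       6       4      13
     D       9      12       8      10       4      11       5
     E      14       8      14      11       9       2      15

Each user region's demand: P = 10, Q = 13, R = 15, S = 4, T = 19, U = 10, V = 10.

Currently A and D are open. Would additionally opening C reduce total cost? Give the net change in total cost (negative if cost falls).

No — net change +17 (cost rises by 17).

Current service cost with {A, D}: 622.
Adding C: each user region re-picks its cheapest; new service cost 410, saving 212.
Extra fixed cost: 229. Net change = 229 − 212 = 17.
(Totals: 1290 → 1307.)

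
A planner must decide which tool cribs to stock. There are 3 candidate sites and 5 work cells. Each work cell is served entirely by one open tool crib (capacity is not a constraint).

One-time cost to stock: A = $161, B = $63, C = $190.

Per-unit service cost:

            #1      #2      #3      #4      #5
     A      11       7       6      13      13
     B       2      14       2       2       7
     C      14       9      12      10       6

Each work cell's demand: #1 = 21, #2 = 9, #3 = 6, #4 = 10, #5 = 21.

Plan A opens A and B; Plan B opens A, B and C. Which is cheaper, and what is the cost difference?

Plan A: {A, B}: #1→B 2·21=42, #2→A 7·9=63, #3→B 2·6=12, #4→B 2·10=20, #5→B 7·21=147. Service 284; fixed 224; total 508.
Plan B: {A, B, C}: #1→B 2·21=42, #2→A 7·9=63, #3→B 2·6=12, #4→B 2·10=20, #5→C 6·21=126. Service 263; fixed 414; total 677.
Difference: |508 − 677| = 169.

Plan A is cheaper by 169.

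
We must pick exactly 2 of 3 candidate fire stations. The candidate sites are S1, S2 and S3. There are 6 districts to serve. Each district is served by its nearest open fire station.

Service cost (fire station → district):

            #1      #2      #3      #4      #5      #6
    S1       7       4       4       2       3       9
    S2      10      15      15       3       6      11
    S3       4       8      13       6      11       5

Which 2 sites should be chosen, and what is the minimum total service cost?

With exactly 2 open, each district uses its cheapest among the chosen.
{S1, S3}: #1→S3 4, #2→S1 4, #3→S1 4, #4→S1 2, #5→S1 3, #6→S3 5. Service cost 22.
{S1, S2}: service cost 29
{S2, S3}: service cost 39
Among all 3 size-2 choices, {S1, S3} is lowest.

Choose S1 and S3; total service cost 22.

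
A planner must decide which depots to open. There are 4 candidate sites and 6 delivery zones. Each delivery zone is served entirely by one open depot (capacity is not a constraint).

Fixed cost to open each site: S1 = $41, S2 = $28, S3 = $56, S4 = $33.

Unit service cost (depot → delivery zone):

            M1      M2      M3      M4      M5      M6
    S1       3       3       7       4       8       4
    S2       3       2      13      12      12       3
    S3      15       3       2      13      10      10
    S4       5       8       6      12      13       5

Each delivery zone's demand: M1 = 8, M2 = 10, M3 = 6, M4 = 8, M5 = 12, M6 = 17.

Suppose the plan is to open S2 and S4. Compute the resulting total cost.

Total cost: 432

Each delivery zone is assigned to its cheapest site among the open ones.
{S2, S4}: M1→S2 3·8=24, M2→S2 2·10=20, M3→S4 6·6=36, M4→S2 12·8=96, M5→S2 12·12=144, M6→S2 3·17=51. Service 371; fixed 61; total 432.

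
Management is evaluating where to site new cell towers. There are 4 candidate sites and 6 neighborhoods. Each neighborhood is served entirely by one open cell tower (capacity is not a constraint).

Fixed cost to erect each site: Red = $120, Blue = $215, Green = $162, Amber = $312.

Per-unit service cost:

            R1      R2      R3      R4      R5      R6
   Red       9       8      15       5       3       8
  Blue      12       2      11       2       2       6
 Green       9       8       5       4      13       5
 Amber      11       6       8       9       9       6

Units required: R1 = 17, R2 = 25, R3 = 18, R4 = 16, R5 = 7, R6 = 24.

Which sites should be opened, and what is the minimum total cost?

For any fixed open set, each neighborhood goes to its cheapest open site; total = fixed + service.
{Blue, Green}: R1→Green 9·17=153, R2→Blue 2·25=50, R3→Green 5·18=90, R4→Blue 2·16=32, R5→Blue 2·7=14, R6→Green 5·24=120. Service 459; fixed 377; total 836.
{Blue}: R1→Blue 12·17=204, R2→Blue 2·25=50, R3→Blue 11·18=198, R4→Blue 2·16=32, R5→Blue 2·7=14, R6→Blue 6·24=144. Service 642; fixed 215; total 857.
{Green}: R1→Green 9·17=153, R2→Green 8·25=200, R3→Green 5·18=90, R4→Green 4·16=64, R5→Green 13·7=91, R6→Green 5·24=120. Service 718; fixed 162; total 880.
{Red, Blue, Green, Amber}: R1→Red 9·17=153, R2→Blue 2·25=50, R3→Green 5·18=90, R4→Blue 2·16=32, R5→Blue 2·7=14, R6→Green 5·24=120. Service 459; fixed 809; total 1268.
No other subset beats 836.

Open Blue and Green; minimum total cost 836.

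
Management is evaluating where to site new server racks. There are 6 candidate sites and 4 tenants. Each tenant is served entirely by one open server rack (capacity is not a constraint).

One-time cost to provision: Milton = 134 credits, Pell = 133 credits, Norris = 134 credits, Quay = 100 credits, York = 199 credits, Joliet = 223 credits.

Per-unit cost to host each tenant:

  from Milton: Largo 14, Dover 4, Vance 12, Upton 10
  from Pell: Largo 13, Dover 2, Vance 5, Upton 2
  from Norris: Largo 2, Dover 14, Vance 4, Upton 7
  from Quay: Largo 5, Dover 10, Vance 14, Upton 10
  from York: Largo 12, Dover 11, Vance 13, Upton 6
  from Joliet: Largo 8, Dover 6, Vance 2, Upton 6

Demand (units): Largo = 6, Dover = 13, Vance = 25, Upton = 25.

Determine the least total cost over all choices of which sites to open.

Minimum total cost: 412

For any fixed open set, each tenant goes to its cheapest open site; total = fixed + service.
{Pell}: Largo→Pell 13·6=78, Dover→Pell 2·13=26, Vance→Pell 5·25=125, Upton→Pell 2·25=50. Service 279; fixed 133; total 412.
{Pell, Norris}: service 188 + fixed 267 = 455
{Pell, Quay}: service 231 + fixed 233 = 464
{Milton, Pell, Norris, Quay, York, Joliet}: Largo→Norris 2·6=12, Dover→Pell 2·13=26, Vance→Joliet 2·25=50, Upton→Pell 2·25=50. Service 138; fixed 923; total 1061.
No other subset beats 412.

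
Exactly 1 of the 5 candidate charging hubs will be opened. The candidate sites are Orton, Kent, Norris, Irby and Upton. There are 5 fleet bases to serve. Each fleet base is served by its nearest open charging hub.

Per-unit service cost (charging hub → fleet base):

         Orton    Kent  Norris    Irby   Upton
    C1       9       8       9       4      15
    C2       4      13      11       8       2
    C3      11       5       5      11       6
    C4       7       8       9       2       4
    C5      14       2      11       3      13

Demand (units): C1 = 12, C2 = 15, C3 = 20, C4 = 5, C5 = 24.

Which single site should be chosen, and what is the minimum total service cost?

Choose Irby only; total service cost 470.

With exactly 1 open, each fleet base uses its cheapest among the chosen.
{Irby}: C1→Irby 4·12=48, C2→Irby 8·15=120, C3→Irby 11·20=220, C4→Irby 2·5=10, C5→Irby 3·24=72. Service cost 470.
{Kent}: service cost 479
{Upton}: service cost 662
Among all 5 size-1 choices, {Irby} is lowest.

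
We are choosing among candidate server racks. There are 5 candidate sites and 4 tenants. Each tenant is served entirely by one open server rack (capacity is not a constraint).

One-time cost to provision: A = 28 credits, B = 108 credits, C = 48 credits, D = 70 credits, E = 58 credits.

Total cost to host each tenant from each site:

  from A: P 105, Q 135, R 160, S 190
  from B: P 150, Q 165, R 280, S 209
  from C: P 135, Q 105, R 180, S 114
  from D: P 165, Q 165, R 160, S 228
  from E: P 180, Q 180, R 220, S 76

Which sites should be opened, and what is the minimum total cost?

Open A and C; minimum total cost 560.

For any fixed open set, each tenant goes to its cheapest open site; total = fixed + service.
{A, C}: P→A 105, Q→C 105, R→A 160, S→C 114. Service 484; fixed 76; total 560.
{A, E}: service 476 + fixed 86 = 562
{A, C, E}: P→A 105, Q→C 105, R→A 160, S→E 76. Service 446; fixed 134; total 580.
{A, B, C, D, E}: service 446 + fixed 312 = 758
No other subset beats 560.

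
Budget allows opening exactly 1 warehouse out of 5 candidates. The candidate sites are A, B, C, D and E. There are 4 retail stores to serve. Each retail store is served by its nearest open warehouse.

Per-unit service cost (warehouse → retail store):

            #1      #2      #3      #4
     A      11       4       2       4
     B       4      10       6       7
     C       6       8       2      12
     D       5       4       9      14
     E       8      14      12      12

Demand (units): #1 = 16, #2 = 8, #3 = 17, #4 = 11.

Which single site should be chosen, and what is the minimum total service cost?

With exactly 1 open, each retail store uses its cheapest among the chosen.
{A}: #1→A 11·16=176, #2→A 4·8=32, #3→A 2·17=34, #4→A 4·11=44. Service cost 286.
{B}: service cost 323
{C}: service cost 326
Among all 5 size-1 choices, {A} is lowest.

Choose A only; total service cost 286.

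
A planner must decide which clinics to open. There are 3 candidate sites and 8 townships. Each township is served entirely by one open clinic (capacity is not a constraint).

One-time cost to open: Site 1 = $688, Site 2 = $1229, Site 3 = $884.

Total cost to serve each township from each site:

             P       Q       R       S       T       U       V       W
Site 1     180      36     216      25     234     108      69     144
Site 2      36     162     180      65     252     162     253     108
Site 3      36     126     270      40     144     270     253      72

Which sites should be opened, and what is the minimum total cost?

Open Site 1 only; minimum total cost 1700.

For any fixed open set, each township goes to its cheapest open site; total = fixed + service.
{Site 1}: P→Site 1 180, Q→Site 1 36, R→Site 1 216, S→Site 1 25, T→Site 1 234, U→Site 1 108, V→Site 1 69, W→Site 1 144. Service 1012; fixed 688; total 1700.
{Site 3}: P→Site 3 36, Q→Site 3 126, R→Site 3 270, S→Site 3 40, T→Site 3 144, U→Site 3 270, V→Site 3 253, W→Site 3 72. Service 1211; fixed 884; total 2095.
{Site 1, Site 3}: service 706 + fixed 1572 = 2278
{Site 1, Site 2, Site 3}: service 670 + fixed 2801 = 3471
(All 7 nonempty subsets were checked; Site 1 only is lowest.)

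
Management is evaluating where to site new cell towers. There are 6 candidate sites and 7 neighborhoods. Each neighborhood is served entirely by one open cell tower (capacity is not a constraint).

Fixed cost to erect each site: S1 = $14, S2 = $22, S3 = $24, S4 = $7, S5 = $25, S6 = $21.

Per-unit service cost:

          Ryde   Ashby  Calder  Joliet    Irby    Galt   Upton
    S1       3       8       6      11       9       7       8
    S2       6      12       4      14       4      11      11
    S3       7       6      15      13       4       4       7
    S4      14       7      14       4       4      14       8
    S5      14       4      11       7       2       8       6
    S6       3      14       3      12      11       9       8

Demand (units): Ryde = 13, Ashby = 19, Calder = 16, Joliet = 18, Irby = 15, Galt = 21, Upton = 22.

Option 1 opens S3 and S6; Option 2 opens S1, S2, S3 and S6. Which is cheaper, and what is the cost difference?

Option 1 is cheaper by 18.

Option 1: {S3, S6}: Ryde→S6 3·13=39, Ashby→S3 6·19=114, Calder→S6 3·16=48, Joliet→S6 12·18=216, Irby→S3 4·15=60, Galt→S3 4·21=84, Upton→S3 7·22=154. Service 715; fixed 45; total 760.
Option 2: {S1, S2, S3, S6}: Ryde→S1 3·13=39, Ashby→S3 6·19=114, Calder→S6 3·16=48, Joliet→S1 11·18=198, Irby→S2 4·15=60, Galt→S3 4·21=84, Upton→S3 7·22=154. Service 697; fixed 81; total 778.
Difference: |760 − 778| = 18.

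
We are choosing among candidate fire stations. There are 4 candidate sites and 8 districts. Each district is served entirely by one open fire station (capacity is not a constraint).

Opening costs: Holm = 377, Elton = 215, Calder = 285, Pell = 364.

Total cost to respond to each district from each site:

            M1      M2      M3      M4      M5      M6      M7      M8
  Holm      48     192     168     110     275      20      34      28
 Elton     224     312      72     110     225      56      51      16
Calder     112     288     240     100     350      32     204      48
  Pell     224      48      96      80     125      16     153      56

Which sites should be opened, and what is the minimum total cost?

Open Pell only; minimum total cost 1162.

For any fixed open set, each district goes to its cheapest open site; total = fixed + service.
{Pell}: M1→Pell 224, M2→Pell 48, M3→Pell 96, M4→Pell 80, M5→Pell 125, M6→Pell 16, M7→Pell 153, M8→Pell 56. Service 798; fixed 364; total 1162.
{Elton, Pell}: service 632 + fixed 579 = 1211
{Holm, Pell}: service 475 + fixed 741 = 1216
{Holm, Elton, Calder, Pell}: service 439 + fixed 1241 = 1680
(All 15 nonempty subsets were checked; Pell only is lowest.)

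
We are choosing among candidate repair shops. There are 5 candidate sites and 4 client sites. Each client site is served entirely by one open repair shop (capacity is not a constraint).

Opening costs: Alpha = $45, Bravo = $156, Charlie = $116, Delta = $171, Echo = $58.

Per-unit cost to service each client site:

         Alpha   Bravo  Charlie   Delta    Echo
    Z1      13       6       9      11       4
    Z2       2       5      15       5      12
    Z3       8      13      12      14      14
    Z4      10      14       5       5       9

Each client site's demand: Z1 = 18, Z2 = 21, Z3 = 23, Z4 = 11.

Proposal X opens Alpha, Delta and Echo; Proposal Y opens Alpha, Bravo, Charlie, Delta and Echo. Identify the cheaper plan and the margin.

Proposal X: {Alpha, Delta, Echo}: Z1→Echo 4·18=72, Z2→Alpha 2·21=42, Z3→Alpha 8·23=184, Z4→Delta 5·11=55. Service 353; fixed 274; total 627.
Proposal Y: {Alpha, Bravo, Charlie, Delta, Echo}: Z1→Echo 4·18=72, Z2→Alpha 2·21=42, Z3→Alpha 8·23=184, Z4→Charlie 5·11=55. Service 353; fixed 546; total 899.
Difference: |627 − 899| = 272.

Proposal X is cheaper by 272.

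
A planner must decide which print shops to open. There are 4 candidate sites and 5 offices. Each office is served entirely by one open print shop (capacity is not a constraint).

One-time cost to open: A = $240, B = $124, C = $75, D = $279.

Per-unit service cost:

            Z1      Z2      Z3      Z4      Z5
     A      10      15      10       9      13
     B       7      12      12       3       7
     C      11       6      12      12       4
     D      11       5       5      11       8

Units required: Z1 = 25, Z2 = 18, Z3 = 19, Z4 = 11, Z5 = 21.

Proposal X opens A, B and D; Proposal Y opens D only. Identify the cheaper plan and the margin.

Proposal X: {A, B, D}: Z1→B 7·25=175, Z2→D 5·18=90, Z3→D 5·19=95, Z4→B 3·11=33, Z5→B 7·21=147. Service 540; fixed 643; total 1183.
Proposal Y: {D}: Z1→D 11·25=275, Z2→D 5·18=90, Z3→D 5·19=95, Z4→D 11·11=121, Z5→D 8·21=168. Service 749; fixed 279; total 1028.
Difference: |1183 − 1028| = 155.

Proposal Y is cheaper by 155.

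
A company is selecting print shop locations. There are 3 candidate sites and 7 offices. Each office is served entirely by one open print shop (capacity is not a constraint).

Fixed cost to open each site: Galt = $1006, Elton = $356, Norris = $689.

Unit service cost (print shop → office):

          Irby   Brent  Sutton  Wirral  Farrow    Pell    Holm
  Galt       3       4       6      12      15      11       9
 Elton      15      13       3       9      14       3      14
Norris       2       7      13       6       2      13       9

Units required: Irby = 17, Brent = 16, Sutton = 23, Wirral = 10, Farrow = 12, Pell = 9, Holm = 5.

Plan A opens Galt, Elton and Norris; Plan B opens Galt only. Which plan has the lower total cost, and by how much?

Plan A: {Galt, Elton, Norris}: Irby→Norris 2·17=34, Brent→Galt 4·16=64, Sutton→Elton 3·23=69, Wirral→Norris 6·10=60, Farrow→Norris 2·12=24, Pell→Elton 3·9=27, Holm→Galt 9·5=45. Service 323; fixed 2051; total 2374.
Plan B: {Galt}: Irby→Galt 3·17=51, Brent→Galt 4·16=64, Sutton→Galt 6·23=138, Wirral→Galt 12·10=120, Farrow→Galt 15·12=180, Pell→Galt 11·9=99, Holm→Galt 9·5=45. Service 697; fixed 1006; total 1703.
Difference: |2374 − 1703| = 671.

Plan B is cheaper by 671.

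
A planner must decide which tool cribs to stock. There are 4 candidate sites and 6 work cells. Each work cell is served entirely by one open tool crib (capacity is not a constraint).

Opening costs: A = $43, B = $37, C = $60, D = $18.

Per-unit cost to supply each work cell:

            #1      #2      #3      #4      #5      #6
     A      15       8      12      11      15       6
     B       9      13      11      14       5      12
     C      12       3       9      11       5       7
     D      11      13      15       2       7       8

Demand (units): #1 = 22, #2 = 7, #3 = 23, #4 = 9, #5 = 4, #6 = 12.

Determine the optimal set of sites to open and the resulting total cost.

For any fixed open set, each work cell goes to its cheapest open site; total = fixed + service.
{B, C, D}: #1→B 9·22=198, #2→C 3·7=21, #3→C 9·23=207, #4→D 2·9=18, #5→B 5·4=20, #6→C 7·12=84. Service 548; fixed 115; total 663.
{C, D}: service 592 + fixed 78 = 670
{A, B, C, D}: service 536 + fixed 158 = 694
{D}: #1→D 11·22=242, #2→D 13·7=91, #3→D 15·23=345, #4→D 2·9=18, #5→D 7·4=28, #6→D 8·12=96. Service 820; fixed 18; total 838.
No other subset beats 663.

Open B, C and D; minimum total cost 663.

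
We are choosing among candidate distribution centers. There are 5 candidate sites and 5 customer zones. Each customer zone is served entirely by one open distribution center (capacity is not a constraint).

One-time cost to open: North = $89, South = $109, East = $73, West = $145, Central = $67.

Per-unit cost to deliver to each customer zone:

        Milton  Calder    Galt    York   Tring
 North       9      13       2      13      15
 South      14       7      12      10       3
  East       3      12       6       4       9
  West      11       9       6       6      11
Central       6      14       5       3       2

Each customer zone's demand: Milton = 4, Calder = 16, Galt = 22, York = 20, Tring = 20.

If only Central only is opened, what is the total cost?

Each customer zone is assigned to its cheapest site among the open ones.
{Central}: Milton→Central 6·4=24, Calder→Central 14·16=224, Galt→Central 5·22=110, York→Central 3·20=60, Tring→Central 2·20=40. Service 458; fixed 67; total 525.

Total cost: 525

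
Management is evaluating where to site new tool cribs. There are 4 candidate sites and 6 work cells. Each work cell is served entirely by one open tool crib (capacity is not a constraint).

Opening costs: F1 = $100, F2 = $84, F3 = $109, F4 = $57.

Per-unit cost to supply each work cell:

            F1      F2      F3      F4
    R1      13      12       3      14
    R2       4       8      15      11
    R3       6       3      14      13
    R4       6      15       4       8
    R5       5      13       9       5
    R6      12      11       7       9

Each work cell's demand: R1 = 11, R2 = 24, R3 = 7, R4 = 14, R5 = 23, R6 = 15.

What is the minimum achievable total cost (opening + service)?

For any fixed open set, each work cell goes to its cheapest open site; total = fixed + service.
{F1, F3}: R1→F3 3·11=33, R2→F1 4·24=96, R3→F1 6·7=42, R4→F3 4·14=56, R5→F1 5·23=115, R6→F3 7·15=105. Service 447; fixed 209; total 656.
{F1, F3, F4}: service 447 + fixed 266 = 713
{F1, F2, F3}: R1→F3 3·11=33, R2→F1 4·24=96, R3→F2 3·7=21, R4→F3 4·14=56, R5→F1 5·23=115, R6→F3 7·15=105. Service 426; fixed 293; total 719.
{F1, F2, F3, F4}: R1→F3 3·11=33, R2→F1 4·24=96, R3→F2 3·7=21, R4→F3 4·14=56, R5→F1 5·23=115, R6→F3 7·15=105. Service 426; fixed 350; total 776.
(All 15 nonempty subsets were checked; F1 and F3 is lowest.)

Minimum total cost: 656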